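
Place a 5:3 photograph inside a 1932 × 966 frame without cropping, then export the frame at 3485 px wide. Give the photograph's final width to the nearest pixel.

2904 px

In the 1932×966 frame the photograph fills the height: width = 966 × 5/3 ≈ 1610.00 px.
Scaling 1932 → 3485 is ×1.8038, so the width becomes 1610.00 × 1.8038 ≈ 2904.17 px.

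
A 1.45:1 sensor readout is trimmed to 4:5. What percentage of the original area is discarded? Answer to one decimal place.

44.8%

Going from 1.45:1 to 4:5 means cutting width while keeping height.
Area ratio = (0.800)/(1.450) = 55.17%; the remaining 44.83% is cropped out.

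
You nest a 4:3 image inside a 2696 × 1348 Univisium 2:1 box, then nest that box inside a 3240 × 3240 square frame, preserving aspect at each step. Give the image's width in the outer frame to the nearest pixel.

4:3 in 2696×1348: fills the height, so the image is 1797.33 × 1348.00.
Second fit — the Univisium 2:1 canvas into 3240×3240 spans the width: 3240.00 × 1620.00 (×1.2018 from 2696×1348).
The image scales with it: width 1797.33 × 1.2018 ≈ 2160.00.

2160 px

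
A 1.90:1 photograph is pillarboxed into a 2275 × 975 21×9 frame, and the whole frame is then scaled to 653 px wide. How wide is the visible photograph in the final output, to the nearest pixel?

At 2275×975 the photograph is height-limited, so width = 975 × 1.900 ≈ 1852.50 px.
Scaling 2275 → 653 is ×0.2870, so the width becomes 1852.50 × 0.2870 ≈ 531.73 px.

532 px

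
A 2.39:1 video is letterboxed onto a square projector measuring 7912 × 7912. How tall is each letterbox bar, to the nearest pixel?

2.39:1 (2.390) > square (1.000), so the video fills the width.
Content height = 7912 / 2.390 ≈ 3310.46 px.
Leftover height: 7912 − 3310.46 = 4601.54 px → 2300.77 each side.

2301 px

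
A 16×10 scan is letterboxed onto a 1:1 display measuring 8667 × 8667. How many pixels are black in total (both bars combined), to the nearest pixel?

28168833 pixels

16×10 (1.600) > 1:1 (1.000), so the scan fills the width.
That makes the image 5416.8750 px tall (8667 × 10/16).
8667 − 5416.8750 = 3250.1250 px of bars.
That's 3250.1250 × 8667 ≈ 28168833 black pixels.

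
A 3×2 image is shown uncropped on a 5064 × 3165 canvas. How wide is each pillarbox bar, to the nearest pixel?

158 px

Since 1.500 < 1.600, the image is height-limited.
That makes the image 4747.50 px wide (3165 × 3/2).
Black = 5064 − 4747.50 = 316.50 px, or 158.25 per bar.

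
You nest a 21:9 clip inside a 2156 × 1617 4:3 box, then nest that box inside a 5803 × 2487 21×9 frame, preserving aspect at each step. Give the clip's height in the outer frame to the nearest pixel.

1421 px

First fit — 21:9 into 2156×1617 spans the width: 2156.00 × 924.00.
4:3 in 5803×2487: fills the height, so the intermediate becomes 3316.00 × 2487.00 — a scale of ×1.5380.
So the clip's height is 924.00 × 1.5380 ≈ 1421.14.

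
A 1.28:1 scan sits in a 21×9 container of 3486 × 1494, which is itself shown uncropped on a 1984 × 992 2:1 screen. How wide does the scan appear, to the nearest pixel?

1088 px

1.28:1 in 3486×1494: fills the height, so the scan is 1912.32 × 1494.00.
21×9 in 1984×992: fills the width, so the intermediate becomes 1984.00 × 850.29 — a scale of ×0.5691.
So the scan's width is 1912.32 × 0.5691 ≈ 1088.37.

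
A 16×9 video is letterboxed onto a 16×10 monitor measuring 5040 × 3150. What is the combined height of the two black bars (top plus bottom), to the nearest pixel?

16×9 (1.778) > 16×10 (1.600), so the video fills the width.
That makes the image 2835.00 px tall (5040 × 9/16).
Black = 3150 − 2835.00 = 315.00 px.

315 px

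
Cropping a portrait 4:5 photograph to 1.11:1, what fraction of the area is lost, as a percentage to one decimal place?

Going from portrait 4:5 to 1.11:1 means cutting height while keeping width.
Area ratio = (0.800)/(1.110) = 72.07%; the remaining 27.93% is cropped out.

27.9%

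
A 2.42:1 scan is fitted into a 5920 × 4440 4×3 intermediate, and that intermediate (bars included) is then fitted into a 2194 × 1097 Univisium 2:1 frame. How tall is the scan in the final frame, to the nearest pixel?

604 px

2.42:1 in 5920×4440: fills the width, so the scan is 5920.00 × 2446.28.
The 4×3 canvas is height-limited in 2194×1097, giving 1462.67 × 1097.00; scale factor 0.2471.
Applying the same ×0.2471: 2446.28 → 604.41.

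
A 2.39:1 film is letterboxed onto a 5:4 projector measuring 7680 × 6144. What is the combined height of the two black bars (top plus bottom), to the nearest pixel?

2931 px

2.39:1 is wider than 5:4, so it spans the full width.
That makes the image 3213.39 px tall (7680 / 2.390).
Black = 6144 − 3213.39 = 2930.61 px.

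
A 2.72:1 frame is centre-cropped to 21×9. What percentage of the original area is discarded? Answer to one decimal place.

Going from 2.72:1 to 21×9 means cutting width while keeping height.
Fraction kept = (2.333)/(2.720) ≈ 85.78%, so 14.22% is lost.

14.2%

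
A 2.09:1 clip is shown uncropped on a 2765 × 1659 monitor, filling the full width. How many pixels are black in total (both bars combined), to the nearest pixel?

929133 pixels

The clip is 2765 / 2.090 ≈ 1322.9665 px tall.
1659 − 1322.9665 = 336.0335 px of bars.
That's 336.0335 × 2765 ≈ 929133 black pixels.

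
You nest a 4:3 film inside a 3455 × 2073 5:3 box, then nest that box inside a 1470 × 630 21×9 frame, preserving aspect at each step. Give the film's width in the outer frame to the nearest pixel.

Inside the 3455×2073 canvas the film is height-limited at 2764.00 × 2073.00.
Second fit — the 5:3 canvas into 1470×630 spans the height: 1050.00 × 630.00 (×0.3039 from 3455×2073).
The film scales with it: width 2764.00 × 0.3039 ≈ 840.00.

840 px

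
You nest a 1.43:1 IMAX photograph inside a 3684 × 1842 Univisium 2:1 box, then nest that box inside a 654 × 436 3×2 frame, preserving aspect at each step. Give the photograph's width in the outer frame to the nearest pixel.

468 px

1.43:1 IMAX in 3684×1842: fills the height, so the photograph is 2634.06 × 1842.00.
Univisium 2:1 in 654×436: fills the width, so the intermediate becomes 654.00 × 327.00 — a scale of ×0.1775.
The photograph scales with it: width 2634.06 × 0.1775 ≈ 467.61.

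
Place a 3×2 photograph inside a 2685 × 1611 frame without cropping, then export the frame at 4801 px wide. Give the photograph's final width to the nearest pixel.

Fitted into 2685×1611, the photograph spans the height; its width is 1611 × 3/2 ≈ 2416.50 px.
The frame scales by 4801/2685 = 1.7881; 2416.50 × 1.7881 ≈ 4320.90 px.

4321 px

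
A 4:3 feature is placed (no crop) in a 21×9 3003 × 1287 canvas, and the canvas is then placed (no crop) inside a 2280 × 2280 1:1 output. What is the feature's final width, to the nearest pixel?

1303 px

4:3 in 3003×1287: fills the height, so the feature is 1716.00 × 1287.00.
Second fit — the 21×9 canvas into 2280×2280 spans the width: 2280.00 × 977.14 (×0.7592 from 3003×1287).
Applying the same ×0.7592: 1716.00 → 1302.86.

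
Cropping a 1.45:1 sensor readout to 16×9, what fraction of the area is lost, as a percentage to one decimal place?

The width stays; only height is cut (since 16×9 is wider than 1.45:1).
Fraction kept = (1.450)/(1.778) ≈ 81.56%, so 18.44% is lost.

18.4%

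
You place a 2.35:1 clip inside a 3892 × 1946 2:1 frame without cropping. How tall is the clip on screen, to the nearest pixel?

1656 px

2.35:1 (2.350) > 2:1 (2.000), so the clip fills the width.
That makes the image 1656.17 px tall (3892 / 2.350).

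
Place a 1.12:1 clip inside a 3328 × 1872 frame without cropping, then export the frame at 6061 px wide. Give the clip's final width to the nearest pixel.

3818 px

In the 3328×1872 frame the clip fills the height: width = 1872 × 1.120 ≈ 2096.64 px.
Scaling 3328 → 6061 is ×1.8212, so the width becomes 2096.64 × 1.8212 ≈ 3818.43 px.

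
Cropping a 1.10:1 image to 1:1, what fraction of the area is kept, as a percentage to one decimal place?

90.9%

1:1 is narrower than 1.10:1, so the crop keeps the full height and trims the width.
(1.000)/(1.100) ≈ 0.909 of the area survives.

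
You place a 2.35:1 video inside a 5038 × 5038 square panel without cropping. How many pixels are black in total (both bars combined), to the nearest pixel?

Since 2.350 > 1.000, the video is width-limited.
That makes the image 2143.8298 px tall (5038 / 2.350).
Black = 5038 − 2143.8298 = 2894.1702 px.
That's 2894.1702 × 5038 ≈ 14580830 black pixels.

14580830 pixels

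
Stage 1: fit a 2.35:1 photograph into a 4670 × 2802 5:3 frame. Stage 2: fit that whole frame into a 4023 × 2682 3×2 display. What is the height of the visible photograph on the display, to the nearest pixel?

2.35:1 in 4670×2802: fills the width, so the photograph is 4670.00 × 1987.23.
The 5:3 canvas is width-limited in 4023×2682, giving 4023.00 × 2413.80; scale factor 0.8615.
So the photograph's height is 1987.23 × 0.8615 ≈ 1711.91.

1712 px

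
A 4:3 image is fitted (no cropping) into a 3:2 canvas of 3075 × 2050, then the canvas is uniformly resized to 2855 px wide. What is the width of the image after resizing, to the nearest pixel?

2538 px

At 3075×2050 the image is height-limited, so width = 2050 × 4/3 ≈ 2733.33 px.
Resizing to 2855 px wide multiplies everything by 0.9285: 2733.33 → 2537.78 px.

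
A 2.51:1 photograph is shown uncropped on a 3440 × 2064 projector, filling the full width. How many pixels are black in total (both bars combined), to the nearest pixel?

That makes the image 1370.5179 px tall (3440 / 2.510).
Black = 2064 − 1370.5179 = 693.4821 px.
Across the 3440-px span: 693.4821 × 3440 ≈ 2385578 px.

2385578 pixels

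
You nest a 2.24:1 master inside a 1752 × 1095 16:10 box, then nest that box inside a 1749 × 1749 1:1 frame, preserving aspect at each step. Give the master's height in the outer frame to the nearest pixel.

2.24:1 in 1752×1095: fills the width, so the master is 1752.00 × 782.14.
16:10 in 1749×1749: fills the width, so the intermediate becomes 1749.00 × 1093.12 — a scale of ×0.9983.
The master scales with it: height 782.14 × 0.9983 ≈ 780.80.

781 px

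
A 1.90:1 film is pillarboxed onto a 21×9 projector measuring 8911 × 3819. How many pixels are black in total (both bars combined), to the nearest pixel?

6320063 pixels

1.90:1 is narrower than 21×9, so it spans the full height.
The film is 3819 × 1.900 ≈ 7256.1000 px wide.
Black = 8911 − 7256.1000 = 1654.9000 px.
Across the 3819-px span: 1654.9000 × 3819 ≈ 6320063 px.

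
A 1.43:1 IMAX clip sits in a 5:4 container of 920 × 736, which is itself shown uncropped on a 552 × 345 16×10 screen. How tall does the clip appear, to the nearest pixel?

First fit — 1.43:1 IMAX into 920×736 spans the width: 920.00 × 643.36.
The 5:4 canvas is height-limited in 552×345, giving 431.25 × 345.00; scale factor 0.4688.
The clip scales with it: height 643.36 × 0.4688 ≈ 301.57.

302 px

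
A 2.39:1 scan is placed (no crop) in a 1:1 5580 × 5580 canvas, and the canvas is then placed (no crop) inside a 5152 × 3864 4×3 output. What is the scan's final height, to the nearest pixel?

1617 px

First fit — 2.39:1 into 5580×5580 spans the width: 5580.00 × 2334.73.
1:1 in 5152×3864: fills the height, so the intermediate becomes 3864.00 × 3864.00 — a scale of ×0.6925.
Applying the same ×0.6925: 2334.73 → 1616.74.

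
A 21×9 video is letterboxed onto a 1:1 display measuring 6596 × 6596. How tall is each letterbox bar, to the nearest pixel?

21×9 (2.333) > 1:1 (1.000), so the video fills the width.
That makes the image 2826.86 px tall (6596 × 9/21).
Black = 6596 − 2826.86 = 3769.14 px, or 1884.57 per bar.

1885 px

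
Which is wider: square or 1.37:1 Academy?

1.37:1 Academy

square = 1 and 1.37; 1.37 > 1.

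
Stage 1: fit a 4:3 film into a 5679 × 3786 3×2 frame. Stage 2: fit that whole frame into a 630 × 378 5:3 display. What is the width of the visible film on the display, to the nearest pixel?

504 px

First fit — 4:3 into 5679×3786 spans the height: 5048.00 × 3786.00.
3×2 in 630×378: fills the height, so the intermediate becomes 567.00 × 378.00 — a scale of ×0.0998.
So the film's width is 5048.00 × 0.0998 ≈ 504.00.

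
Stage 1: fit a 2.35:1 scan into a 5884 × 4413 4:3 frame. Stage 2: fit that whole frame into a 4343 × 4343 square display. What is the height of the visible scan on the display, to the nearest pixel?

1848 px

Inside the 5884×4413 canvas the scan is width-limited at 5884.00 × 2503.83.
4:3 in 4343×4343: fills the width, so the intermediate becomes 4343.00 × 3257.25 — a scale of ×0.7381.
Applying the same ×0.7381: 2503.83 → 1848.09.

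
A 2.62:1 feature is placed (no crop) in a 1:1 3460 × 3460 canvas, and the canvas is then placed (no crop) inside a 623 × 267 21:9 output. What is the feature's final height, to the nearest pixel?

102 px

First fit — 2.62:1 into 3460×3460 spans the width: 3460.00 × 1320.61.
The 1:1 canvas is height-limited in 623×267, giving 267.00 × 267.00; scale factor 0.0772.
So the feature's height is 1320.61 × 0.0772 ≈ 101.91.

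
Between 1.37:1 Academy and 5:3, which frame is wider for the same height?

5:3

1.37 and 5:3 = 1.667; 1.667 > 1.37.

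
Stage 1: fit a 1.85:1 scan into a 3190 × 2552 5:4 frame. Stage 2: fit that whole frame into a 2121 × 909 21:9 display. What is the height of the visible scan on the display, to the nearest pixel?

Inside the 3190×2552 canvas the scan is width-limited at 3190.00 × 1724.32.
5:4 in 2121×909: fills the height, so the intermediate becomes 1136.25 × 909.00 — a scale of ×0.3562.
Applying the same ×0.3562: 1724.32 → 614.19.

614 px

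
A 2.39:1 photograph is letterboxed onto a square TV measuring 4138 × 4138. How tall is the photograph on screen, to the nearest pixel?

1731 px

2.39:1 is wider than square, so it spans the full width.
Content height = 4138 / 2.390 ≈ 1731.38 px.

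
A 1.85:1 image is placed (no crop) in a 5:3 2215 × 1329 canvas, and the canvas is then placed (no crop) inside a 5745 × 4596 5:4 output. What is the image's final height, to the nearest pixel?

1.85:1 in 2215×1329: fills the width, so the image is 2215.00 × 1197.30.
Second fit — the 5:3 canvas into 5745×4596 spans the width: 5745.00 × 3447.00 (×2.5937 from 2215×1329).
The image scales with it: height 1197.30 × 2.5937 ≈ 3105.41.

3105 px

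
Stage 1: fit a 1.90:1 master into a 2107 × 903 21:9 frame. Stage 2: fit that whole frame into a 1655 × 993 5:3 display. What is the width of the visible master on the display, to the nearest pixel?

1348 px

First fit — 1.90:1 into 2107×903 spans the height: 1715.70 × 903.00.
The 21:9 canvas is width-limited in 1655×993, giving 1655.00 × 709.29; scale factor 0.7855.
So the master's width is 1715.70 × 0.7855 ≈ 1347.64.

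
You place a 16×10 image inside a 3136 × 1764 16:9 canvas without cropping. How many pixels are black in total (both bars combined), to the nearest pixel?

553190 pixels

16×10 (1.600) < 16:9 (1.778), so the image fills the height.
Content width = 1764 × 16/10 ≈ 2822.4000 px.
Black = 3136 − 2822.4000 = 313.6000 px.
That's 313.6000 × 1764 ≈ 553190 black pixels.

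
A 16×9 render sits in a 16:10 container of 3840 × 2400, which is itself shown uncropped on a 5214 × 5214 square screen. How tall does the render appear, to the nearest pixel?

2933 px

16×9 in 3840×2400: fills the width, so the render is 3840.00 × 2160.00.
16:10 in 5214×5214: fills the width, so the intermediate becomes 5214.00 × 3258.75 — a scale of ×1.3578.
The render scales with it: height 2160.00 × 1.3578 ≈ 2932.88.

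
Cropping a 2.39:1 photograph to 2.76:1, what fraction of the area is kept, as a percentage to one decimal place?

The width stays; only height is cut (since 2.76:1 is wider than 2.39:1).
Fraction kept = (2.390)/(2.760) ≈ 86.59%.

86.6%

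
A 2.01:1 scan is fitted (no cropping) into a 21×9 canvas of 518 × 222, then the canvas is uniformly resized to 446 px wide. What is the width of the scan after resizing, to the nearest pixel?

In the 518×222 frame the scan fills the height: width = 222 × 2.010 ≈ 446.22 px.
Scaling 518 → 446 is ×0.8610, so the width becomes 446.22 × 0.8610 ≈ 384.20 px.

384 px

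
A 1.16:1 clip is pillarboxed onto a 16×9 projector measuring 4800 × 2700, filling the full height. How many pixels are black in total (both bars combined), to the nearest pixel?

Content width = 2700 × 1.160 ≈ 3132.0000 px.
Black = 4800 − 3132.0000 = 1668.0000 px.
That's 1668.0000 × 2700 ≈ 4503600 black pixels.

4503600 pixels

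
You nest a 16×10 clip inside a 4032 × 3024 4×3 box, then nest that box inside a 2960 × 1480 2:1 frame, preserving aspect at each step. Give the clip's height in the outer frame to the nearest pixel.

16×10 in 4032×3024: fills the width, so the clip is 4032.00 × 2520.00.
The 4×3 canvas is height-limited in 2960×1480, giving 1973.33 × 1480.00; scale factor 0.4894.
So the clip's height is 2520.00 × 0.4894 ≈ 1233.33.

1233 px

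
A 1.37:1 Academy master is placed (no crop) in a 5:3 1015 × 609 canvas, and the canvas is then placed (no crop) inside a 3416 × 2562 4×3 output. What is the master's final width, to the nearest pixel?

2808 px

1.37:1 Academy in 1015×609: fills the height, so the master is 834.33 × 609.00.
The 5:3 canvas is width-limited in 3416×2562, giving 3416.00 × 2049.60; scale factor 3.3655.
So the master's width is 834.33 × 3.3655 ≈ 2807.95.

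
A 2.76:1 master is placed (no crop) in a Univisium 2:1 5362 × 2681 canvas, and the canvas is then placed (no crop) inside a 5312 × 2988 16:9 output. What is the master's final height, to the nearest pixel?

2.76:1 in 5362×2681: fills the width, so the master is 5362.00 × 1942.75.
Second fit — the Univisium 2:1 canvas into 5312×2988 spans the width: 5312.00 × 2656.00 (×0.9907 from 5362×2681).
So the master's height is 1942.75 × 0.9907 ≈ 1924.64.

1925 px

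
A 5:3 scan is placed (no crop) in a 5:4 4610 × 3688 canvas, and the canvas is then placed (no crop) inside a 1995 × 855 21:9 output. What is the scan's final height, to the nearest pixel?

641 px

Inside the 4610×3688 canvas the scan is width-limited at 4610.00 × 2766.00.
5:4 in 1995×855: fills the height, so the intermediate becomes 1068.75 × 855.00 — a scale of ×0.2318.
The scan scales with it: height 2766.00 × 0.2318 ≈ 641.25.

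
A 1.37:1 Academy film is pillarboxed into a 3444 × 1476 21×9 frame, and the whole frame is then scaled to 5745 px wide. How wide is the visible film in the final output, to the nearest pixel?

3373 px

In the 3444×1476 frame the film fills the height: width = 1476 × 1.370 ≈ 2022.12 px.
Scaling 3444 → 5745 is ×1.6681, so the width becomes 2022.12 × 1.6681 ≈ 3373.14 px.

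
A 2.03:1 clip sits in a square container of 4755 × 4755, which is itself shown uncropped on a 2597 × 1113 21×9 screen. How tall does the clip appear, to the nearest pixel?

Inside the 4755×4755 canvas the clip is width-limited at 4755.00 × 2342.36.
square in 2597×1113: fills the height, so the intermediate becomes 1113.00 × 1113.00 — a scale of ×0.2341.
The clip scales with it: height 2342.36 × 0.2341 ≈ 548.28.

548 px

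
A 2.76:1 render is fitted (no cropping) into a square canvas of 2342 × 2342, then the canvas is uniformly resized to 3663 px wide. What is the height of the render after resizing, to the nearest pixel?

At 2342×2342 the render is width-limited, so height = 2342 / 2.760 ≈ 848.55 px.
Resizing to 3663 px wide multiplies everything by 1.5640: 848.55 → 1327.17 px.

1327 px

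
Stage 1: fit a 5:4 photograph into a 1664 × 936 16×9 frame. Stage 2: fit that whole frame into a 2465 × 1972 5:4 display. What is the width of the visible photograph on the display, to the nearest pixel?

First fit — 5:4 into 1664×936 spans the height: 1170.00 × 936.00.
16×9 in 2465×1972: fills the width, so the intermediate becomes 2465.00 × 1386.56 — a scale of ×1.4814.
Applying the same ×1.4814: 1170.00 → 1733.20.

1733 px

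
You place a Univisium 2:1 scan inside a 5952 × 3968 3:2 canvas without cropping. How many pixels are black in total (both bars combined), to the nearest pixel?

Univisium 2:1 is wider than 3:2, so it spans the full width.
Content height = 5952 × 1/2 ≈ 2976.0000 px.
Leftover height: 3968 − 2976.0000 = 992.0000 px.
Across the 5952-px span: 992.0000 × 5952 ≈ 5904384 px.

5904384 pixels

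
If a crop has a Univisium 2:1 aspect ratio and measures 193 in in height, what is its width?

386 in

At Univisium 2:1, 193·2/1 ≈ 386.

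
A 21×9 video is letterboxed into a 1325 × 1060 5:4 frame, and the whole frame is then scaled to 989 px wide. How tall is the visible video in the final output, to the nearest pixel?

424 px

In the 1325×1060 frame the video fills the width: height = 1325 × 9/21 ≈ 567.86 px.
The frame scales by 989/1325 = 0.7464; 567.86 × 0.7464 ≈ 423.86 px.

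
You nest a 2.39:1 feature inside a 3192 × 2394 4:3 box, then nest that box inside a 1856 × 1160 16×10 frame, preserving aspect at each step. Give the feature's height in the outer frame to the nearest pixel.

647 px

2.39:1 in 3192×2394: fills the width, so the feature is 3192.00 × 1335.56.
4:3 in 1856×1160: fills the height, so the intermediate becomes 1546.67 × 1160.00 — a scale of ×0.4845.
Applying the same ×0.4845: 1335.56 → 647.14.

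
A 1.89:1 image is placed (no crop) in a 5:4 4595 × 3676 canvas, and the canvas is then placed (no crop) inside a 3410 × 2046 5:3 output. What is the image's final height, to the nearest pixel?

1353 px

Inside the 4595×3676 canvas the image is width-limited at 4595.00 × 2431.22.
5:4 in 3410×2046: fills the height, so the intermediate becomes 2557.50 × 2046.00 — a scale of ×0.5566.
Applying the same ×0.5566: 2431.22 → 1353.17.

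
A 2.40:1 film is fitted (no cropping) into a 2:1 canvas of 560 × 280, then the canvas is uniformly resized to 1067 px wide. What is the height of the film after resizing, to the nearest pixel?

In the 560×280 frame the film fills the width: height = 560 / 2.400 ≈ 233.33 px.
Resizing to 1067 px wide multiplies everything by 1.9054: 233.33 → 444.58 px.

445 px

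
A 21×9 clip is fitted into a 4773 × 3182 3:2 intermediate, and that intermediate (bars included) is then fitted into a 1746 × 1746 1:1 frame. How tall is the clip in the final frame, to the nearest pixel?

748 px

First fit — 21×9 into 4773×3182 spans the width: 4773.00 × 2045.57.
Second fit — the 3:2 canvas into 1746×1746 spans the width: 1746.00 × 1164.00 (×0.3658 from 4773×3182).
The clip scales with it: height 2045.57 × 0.3658 ≈ 748.29.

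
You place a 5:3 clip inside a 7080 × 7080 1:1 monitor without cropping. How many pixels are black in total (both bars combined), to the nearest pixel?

5:3 is wider than 1:1, so it spans the full width.
Content height = 7080 × 3/5 ≈ 4248.0000 px.
Leftover height: 7080 − 4248.0000 = 2832.0000 px.
Across the 7080-px span: 2832.0000 × 7080 ≈ 20050560 px.

20050560 pixels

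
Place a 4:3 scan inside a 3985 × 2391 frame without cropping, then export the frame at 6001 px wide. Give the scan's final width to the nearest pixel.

Fitted into 3985×2391, the scan spans the height; its width is 2391 × 4/3 ≈ 3188.00 px.
Resizing to 6001 px wide multiplies everything by 1.5059: 3188.00 → 4800.80 px.

4801 px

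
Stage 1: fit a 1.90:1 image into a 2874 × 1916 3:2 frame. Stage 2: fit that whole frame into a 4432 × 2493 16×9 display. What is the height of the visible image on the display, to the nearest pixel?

1968 px

1.90:1 in 2874×1916: fills the width, so the image is 2874.00 × 1512.63.
3:2 in 4432×2493: fills the height, so the intermediate becomes 3739.50 × 2493.00 — a scale of ×1.3011.
So the image's height is 1512.63 × 1.3011 ≈ 1968.16.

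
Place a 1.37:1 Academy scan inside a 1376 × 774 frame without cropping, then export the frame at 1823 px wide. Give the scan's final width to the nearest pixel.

In the 1376×774 frame the scan fills the height: width = 774 × 1.370 ≈ 1060.38 px.
Scaling 1376 → 1823 is ×1.3249, so the width becomes 1060.38 × 1.3249 ≈ 1404.85 px.

1405 px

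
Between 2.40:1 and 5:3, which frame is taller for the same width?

2.4 and 5:3 = 1.667; 2.4 > 1.667. The smaller width-to-height ratio is the taller frame.

5:3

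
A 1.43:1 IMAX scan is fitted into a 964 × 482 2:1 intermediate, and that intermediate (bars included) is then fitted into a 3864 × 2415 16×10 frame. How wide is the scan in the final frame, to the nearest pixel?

2763 px

Inside the 964×482 canvas the scan is height-limited at 689.26 × 482.00.
Second fit — the 2:1 canvas into 3864×2415 spans the width: 3864.00 × 1932.00 (×4.0083 from 964×482).
The scan scales with it: width 689.26 × 4.0083 ≈ 2762.76.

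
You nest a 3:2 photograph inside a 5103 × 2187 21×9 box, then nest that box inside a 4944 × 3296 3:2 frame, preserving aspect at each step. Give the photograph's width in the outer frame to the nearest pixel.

3:2 in 5103×2187: fills the height, so the photograph is 3280.50 × 2187.00.
The 21×9 canvas is width-limited in 4944×3296, giving 4944.00 × 2118.86; scale factor 0.9688.
Applying the same ×0.9688: 3280.50 → 3178.29.

3178 px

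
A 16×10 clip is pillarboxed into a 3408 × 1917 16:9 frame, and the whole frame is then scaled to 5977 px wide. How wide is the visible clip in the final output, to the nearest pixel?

At 3408×1917 the clip is height-limited, so width = 1917 × 16/10 ≈ 3067.20 px.
Scaling 3408 → 5977 is ×1.7538, so the width becomes 3067.20 × 1.7538 ≈ 5379.30 px.

5379 px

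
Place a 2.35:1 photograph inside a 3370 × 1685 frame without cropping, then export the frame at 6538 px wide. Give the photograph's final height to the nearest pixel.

2782 px

In the 3370×1685 frame the photograph fills the width: height = 3370 / 2.350 ≈ 1434.04 px.
Resizing to 6538 px wide multiplies everything by 1.9401: 1434.04 → 2782.13 px.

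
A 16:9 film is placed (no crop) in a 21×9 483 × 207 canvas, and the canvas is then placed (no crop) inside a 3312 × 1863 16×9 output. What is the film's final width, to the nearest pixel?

First fit — 16:9 into 483×207 spans the height: 368.00 × 207.00.
Second fit — the 21×9 canvas into 3312×1863 spans the width: 3312.00 × 1419.43 (×6.8571 from 483×207).
So the film's width is 368.00 × 6.8571 ≈ 2523.43.

2523 px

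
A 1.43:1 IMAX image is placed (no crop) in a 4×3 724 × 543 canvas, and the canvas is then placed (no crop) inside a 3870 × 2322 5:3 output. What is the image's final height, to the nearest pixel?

2165 px

1.43:1 IMAX in 724×543: fills the width, so the image is 724.00 × 506.29.
The 4×3 canvas is height-limited in 3870×2322, giving 3096.00 × 2322.00; scale factor 4.2762.
Applying the same ×4.2762: 506.29 → 2165.03.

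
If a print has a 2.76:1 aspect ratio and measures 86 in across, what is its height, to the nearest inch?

86 / 2.760 = 31.16.

31 in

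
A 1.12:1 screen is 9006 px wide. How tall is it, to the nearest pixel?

Height = 9006 / 1.120 = 8041.07.

8041 px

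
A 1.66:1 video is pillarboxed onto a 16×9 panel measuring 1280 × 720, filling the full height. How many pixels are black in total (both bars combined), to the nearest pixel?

61056 pixels

That makes the image 1195.2000 px wide (720 × 1.660).
Leftover width: 1280 − 1195.2000 = 84.8000 px.
Across the 720-px span: 84.8000 × 720 ≈ 61056 px.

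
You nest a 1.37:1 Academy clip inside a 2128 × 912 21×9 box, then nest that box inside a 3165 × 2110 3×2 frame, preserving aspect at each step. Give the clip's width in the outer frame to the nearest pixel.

Inside the 2128×912 canvas the clip is height-limited at 1249.44 × 912.00.
21×9 in 3165×2110: fills the width, so the intermediate becomes 3165.00 × 1356.43 — a scale of ×1.4873.
So the clip's width is 1249.44 × 1.4873 ≈ 1858.31.

1858 px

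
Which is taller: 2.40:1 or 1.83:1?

1.83:1

2.4 and 1.83; 2.4 > 1.83. The smaller width-to-height ratio is the taller frame.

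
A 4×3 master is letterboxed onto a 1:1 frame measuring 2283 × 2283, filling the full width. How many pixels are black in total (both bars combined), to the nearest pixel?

That makes the image 1712.2500 px tall (2283 × 3/4).
Leftover height: 2283 − 1712.2500 = 570.7500 px.
Across the 2283-px span: 570.7500 × 2283 ≈ 1303022 px.

1303022 pixels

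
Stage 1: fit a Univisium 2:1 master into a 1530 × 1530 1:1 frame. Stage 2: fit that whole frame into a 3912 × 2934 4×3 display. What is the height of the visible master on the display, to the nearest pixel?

1467 px

Inside the 1530×1530 canvas the master is width-limited at 1530.00 × 765.00.
The 1:1 canvas is height-limited in 3912×2934, giving 2934.00 × 2934.00; scale factor 1.9176.
Applying the same ×1.9176: 765.00 → 1467.00.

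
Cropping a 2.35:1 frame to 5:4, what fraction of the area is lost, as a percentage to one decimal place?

46.8%

5:4 is narrower than 2.35:1, so the crop keeps the full height and trims the width.
Area ratio = (1.250)/(2.350) = 53.19%; the remaining 46.81% is cropped out.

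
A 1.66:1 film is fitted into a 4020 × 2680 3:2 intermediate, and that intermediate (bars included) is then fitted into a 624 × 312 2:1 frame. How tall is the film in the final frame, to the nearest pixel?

1.66:1 in 4020×2680: fills the width, so the film is 4020.00 × 2421.69.
Second fit — the 3:2 canvas into 624×312 spans the height: 468.00 × 312.00 (×0.1164 from 4020×2680).
So the film's height is 2421.69 × 0.1164 ≈ 281.93.

282 px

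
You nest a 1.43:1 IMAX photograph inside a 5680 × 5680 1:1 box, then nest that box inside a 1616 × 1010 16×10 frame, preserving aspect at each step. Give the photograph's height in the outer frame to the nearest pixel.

706 px

1.43:1 IMAX in 5680×5680: fills the width, so the photograph is 5680.00 × 3972.03.
1:1 in 1616×1010: fills the height, so the intermediate becomes 1010.00 × 1010.00 — a scale of ×0.1778.
The photograph scales with it: height 3972.03 × 0.1778 ≈ 706.29.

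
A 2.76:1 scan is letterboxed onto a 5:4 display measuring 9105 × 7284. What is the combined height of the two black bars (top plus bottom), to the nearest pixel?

2.76:1 (2.760) > 5:4 (1.250), so the scan fills the width.
The scan is 9105 / 2.760 ≈ 3298.91 px tall.
7284 − 3298.91 = 3985.09 px of bars.

3985 px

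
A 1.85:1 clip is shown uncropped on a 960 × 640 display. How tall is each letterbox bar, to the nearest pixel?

61 px

1.85:1 is wider than 3:2, so it spans the full width.
Content height = 960 / 1.850 ≈ 518.92 px.
640 − 518.92 = 121.08 px of bars (60.54 each).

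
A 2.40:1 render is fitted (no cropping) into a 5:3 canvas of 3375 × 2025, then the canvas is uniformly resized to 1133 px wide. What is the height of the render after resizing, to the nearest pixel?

472 px

In the 3375×2025 frame the render fills the width: height = 3375 / 2.400 ≈ 1406.25 px.
Scaling 3375 → 1133 is ×0.3357, so the height becomes 1406.25 × 0.3357 ≈ 472.08 px.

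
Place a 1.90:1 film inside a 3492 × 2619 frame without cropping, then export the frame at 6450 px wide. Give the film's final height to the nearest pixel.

3395 px

Fitted into 3492×2619, the film spans the width; its height is 3492 / 1.900 ≈ 1837.89 px.
Resizing to 6450 px wide multiplies everything by 1.8471: 1837.89 → 3394.74 px.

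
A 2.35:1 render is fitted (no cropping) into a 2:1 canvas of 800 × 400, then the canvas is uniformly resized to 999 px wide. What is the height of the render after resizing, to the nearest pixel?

Fitted into 800×400, the render spans the width; its height is 800 / 2.350 ≈ 340.43 px.
The frame scales by 999/800 = 1.2488; 340.43 × 1.2488 ≈ 425.11 px.

425 px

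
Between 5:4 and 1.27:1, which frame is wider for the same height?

5:4 = 1.25 and 1.27; 1.27 > 1.25.

1.27:1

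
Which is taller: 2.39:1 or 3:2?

2.39 and 3:2 = 1.5; 2.39 > 1.5. The smaller width-to-height ratio is the taller frame.

3:2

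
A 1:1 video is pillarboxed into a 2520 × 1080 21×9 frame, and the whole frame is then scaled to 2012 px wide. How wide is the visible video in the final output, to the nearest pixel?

In the 2520×1080 frame the video fills the height: width = 1080 × 1/1 ≈ 1080.00 px.
Scaling 2520 → 2012 is ×0.7984, so the width becomes 1080.00 × 0.7984 ≈ 862.29 px.

862 px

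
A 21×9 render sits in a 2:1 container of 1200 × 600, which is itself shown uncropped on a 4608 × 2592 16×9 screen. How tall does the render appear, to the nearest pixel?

1975 px

21×9 in 1200×600: fills the width, so the render is 1200.00 × 514.29.
The 2:1 canvas is width-limited in 4608×2592, giving 4608.00 × 2304.00; scale factor 3.8400.
The render scales with it: height 514.29 × 3.8400 ≈ 1974.86.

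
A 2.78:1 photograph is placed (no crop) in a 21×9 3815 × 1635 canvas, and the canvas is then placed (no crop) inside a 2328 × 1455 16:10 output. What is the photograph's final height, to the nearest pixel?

837 px

2.78:1 in 3815×1635: fills the width, so the photograph is 3815.00 × 1372.30.
21×9 in 2328×1455: fills the width, so the intermediate becomes 2328.00 × 997.71 — a scale of ×0.6102.
The photograph scales with it: height 1372.30 × 0.6102 ≈ 837.41.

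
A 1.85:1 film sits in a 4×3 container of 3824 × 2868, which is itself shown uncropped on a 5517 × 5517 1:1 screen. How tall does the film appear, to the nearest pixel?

2982 px

First fit — 1.85:1 into 3824×2868 spans the width: 3824.00 × 2067.03.
4×3 in 5517×5517: fills the width, so the intermediate becomes 5517.00 × 4137.75 — a scale of ×1.4427.
The film scales with it: height 2067.03 × 1.4427 ≈ 2982.16.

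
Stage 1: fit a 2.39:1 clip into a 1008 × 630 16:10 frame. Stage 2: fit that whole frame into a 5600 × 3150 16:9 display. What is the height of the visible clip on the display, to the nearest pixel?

2109 px

First fit — 2.39:1 into 1008×630 spans the width: 1008.00 × 421.76.
Second fit — the 16:10 canvas into 5600×3150 spans the height: 5040.00 × 3150.00 (×5.0000 from 1008×630).
Applying the same ×5.0000: 421.76 → 2108.79.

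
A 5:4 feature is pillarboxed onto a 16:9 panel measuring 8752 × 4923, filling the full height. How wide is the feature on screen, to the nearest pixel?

That makes the image 6153.75 px wide (4923 × 5/4).

6154 px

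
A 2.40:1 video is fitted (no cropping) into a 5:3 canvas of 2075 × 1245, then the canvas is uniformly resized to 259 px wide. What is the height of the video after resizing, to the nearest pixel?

At 2075×1245 the video is width-limited, so height = 2075 / 2.400 ≈ 864.58 px.
The frame scales by 259/2075 = 0.1248; 864.58 × 0.1248 ≈ 107.92 px.

108 px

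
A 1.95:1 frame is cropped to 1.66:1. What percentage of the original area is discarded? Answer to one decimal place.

Going from 1.95:1 to 1.66:1 means cutting width while keeping height.
Area ratio = (1.660)/(1.950) = 85.13%; the remaining 14.87% is cropped out.

14.9%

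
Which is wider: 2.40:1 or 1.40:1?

2.40:1

2.4 and 1.4; 2.4 > 1.4.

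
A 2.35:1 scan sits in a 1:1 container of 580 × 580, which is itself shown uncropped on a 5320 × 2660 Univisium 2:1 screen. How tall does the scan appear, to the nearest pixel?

2.35:1 in 580×580: fills the width, so the scan is 580.00 × 246.81.
The 1:1 canvas is height-limited in 5320×2660, giving 2660.00 × 2660.00; scale factor 4.5862.
So the scan's height is 246.81 × 4.5862 ≈ 1131.91.

1132 px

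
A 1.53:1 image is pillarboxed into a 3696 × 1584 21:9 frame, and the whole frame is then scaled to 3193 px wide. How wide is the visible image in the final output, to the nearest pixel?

At 3696×1584 the image is height-limited, so width = 1584 × 1.530 ≈ 2423.52 px.
Scaling 3696 → 3193 is ×0.8639, so the width becomes 2423.52 × 0.8639 ≈ 2093.70 px.

2094 px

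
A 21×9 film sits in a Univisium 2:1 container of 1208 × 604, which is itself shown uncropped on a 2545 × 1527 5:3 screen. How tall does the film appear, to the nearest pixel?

1091 px

21×9 in 1208×604: fills the width, so the film is 1208.00 × 517.71.
The Univisium 2:1 canvas is width-limited in 2545×1527, giving 2545.00 × 1272.50; scale factor 2.1068.
So the film's height is 517.71 × 2.1068 ≈ 1090.71.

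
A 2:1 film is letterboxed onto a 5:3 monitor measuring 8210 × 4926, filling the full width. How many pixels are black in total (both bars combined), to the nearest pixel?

6740410 pixels

The film is 8210 × 1/2 ≈ 4105.0000 px tall.
4926 − 4105.0000 = 821.0000 px of bars.
Bar area = 821.0000 × 8210 ≈ 6740410 px.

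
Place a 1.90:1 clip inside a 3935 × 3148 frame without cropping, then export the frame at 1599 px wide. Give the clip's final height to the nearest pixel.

Fitted into 3935×3148, the clip spans the width; its height is 3935 / 1.900 ≈ 2071.05 px.
The frame scales by 1599/3935 = 0.4064; 2071.05 × 0.4064 ≈ 841.58 px.

842 px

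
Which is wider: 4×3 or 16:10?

16:10

4×3 = 1.333 and 16:10 = 1.6; 1.6 > 1.333.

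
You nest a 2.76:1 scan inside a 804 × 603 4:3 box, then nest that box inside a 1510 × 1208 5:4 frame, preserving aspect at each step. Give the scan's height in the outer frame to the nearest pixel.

2.76:1 in 804×603: fills the width, so the scan is 804.00 × 291.30.
Second fit — the 4:3 canvas into 1510×1208 spans the width: 1510.00 × 1132.50 (×1.8781 from 804×603).
Applying the same ×1.8781: 291.30 → 547.10.

547 px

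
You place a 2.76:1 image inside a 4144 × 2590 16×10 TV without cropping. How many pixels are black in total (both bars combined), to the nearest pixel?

Since 2.760 > 1.600, the image is width-limited.
That makes the image 1501.4493 px tall (4144 / 2.760).
2590 − 1501.4493 = 1088.5507 px of bars.
That's 1088.5507 × 4144 ≈ 4510954 black pixels.

4510954 pixels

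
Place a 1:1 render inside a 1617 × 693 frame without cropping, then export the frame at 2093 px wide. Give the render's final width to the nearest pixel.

Fitted into 1617×693, the render spans the height; its width is 693 × 1/1 ≈ 693.00 px.
Scaling 1617 → 2093 is ×1.2944, so the width becomes 693.00 × 1.2944 ≈ 897.00 px.

897 px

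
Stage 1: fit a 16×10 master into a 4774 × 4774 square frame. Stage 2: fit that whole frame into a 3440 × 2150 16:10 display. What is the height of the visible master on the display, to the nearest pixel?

Inside the 4774×4774 canvas the master is width-limited at 4774.00 × 2983.75.
Second fit — the square canvas into 3440×2150 spans the height: 2150.00 × 2150.00 (×0.4504 from 4774×4774).
So the master's height is 2983.75 × 0.4504 ≈ 1343.75.

1344 px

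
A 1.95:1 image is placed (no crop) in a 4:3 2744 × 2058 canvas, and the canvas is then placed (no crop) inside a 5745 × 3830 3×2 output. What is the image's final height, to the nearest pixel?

Inside the 2744×2058 canvas the image is width-limited at 2744.00 × 1407.18.
The 4:3 canvas is height-limited in 5745×3830, giving 5106.67 × 3830.00; scale factor 1.8610.
So the image's height is 1407.18 × 1.8610 ≈ 2618.80.

2619 px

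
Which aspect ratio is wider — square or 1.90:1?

1.90:1

square = 1 and 1.9; 1.9 > 1.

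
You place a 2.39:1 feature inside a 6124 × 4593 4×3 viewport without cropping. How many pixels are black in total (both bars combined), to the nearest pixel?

12435743 pixels

2.39:1 (2.390) > 4×3 (1.333), so the feature fills the width.
That makes the image 2562.3431 px tall (6124 / 2.390).
4593 − 2562.3431 = 2030.6569 px of bars.
Bar area = 2030.6569 × 6124 ≈ 12435743 px.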